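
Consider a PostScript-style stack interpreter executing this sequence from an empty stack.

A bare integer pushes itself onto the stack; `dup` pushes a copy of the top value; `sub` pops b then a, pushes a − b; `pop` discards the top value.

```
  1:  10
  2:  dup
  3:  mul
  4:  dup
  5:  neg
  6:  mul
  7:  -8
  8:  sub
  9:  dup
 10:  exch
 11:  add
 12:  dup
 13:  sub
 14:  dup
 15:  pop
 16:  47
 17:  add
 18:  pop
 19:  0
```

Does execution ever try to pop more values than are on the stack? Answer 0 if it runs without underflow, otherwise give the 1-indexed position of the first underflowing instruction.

0

10   : 10
dup  : 10 10
mul  : 100
dup  : 100 100
neg  : 100 -100
mul  : -10000
-8   : -10000 -8
sub  : -9992
dup  : -9992 -9992
exch : -9992 -9992
add  : -19984
dup  : -19984 -19984
sub  : 0
dup  : 0 0
pop  : 0
47   : 0 47
add  : 47
pop  : (empty)
0    : 0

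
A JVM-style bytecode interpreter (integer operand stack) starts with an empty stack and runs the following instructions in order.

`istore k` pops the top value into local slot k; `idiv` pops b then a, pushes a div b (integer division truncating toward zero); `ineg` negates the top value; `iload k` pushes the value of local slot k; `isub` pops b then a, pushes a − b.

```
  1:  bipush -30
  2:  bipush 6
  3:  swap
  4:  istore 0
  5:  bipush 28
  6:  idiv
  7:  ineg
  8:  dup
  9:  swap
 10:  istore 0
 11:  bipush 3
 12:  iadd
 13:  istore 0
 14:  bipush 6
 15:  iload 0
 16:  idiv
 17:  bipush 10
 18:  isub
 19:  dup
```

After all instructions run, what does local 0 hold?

bipush -30  -30
bipush 6    -30 6
swap        6 -30
istore 0    6
bipush 28   6 28
idiv        0
ineg        0
dup         0 0
swap        0 0
istore 0    0
bipush 3    0 3
iadd        3
istore 0    (empty)
bipush 6    6
iload 0     6 3
idiv        2
bipush 10   2 10
isub        -8
dup         -8 -8

3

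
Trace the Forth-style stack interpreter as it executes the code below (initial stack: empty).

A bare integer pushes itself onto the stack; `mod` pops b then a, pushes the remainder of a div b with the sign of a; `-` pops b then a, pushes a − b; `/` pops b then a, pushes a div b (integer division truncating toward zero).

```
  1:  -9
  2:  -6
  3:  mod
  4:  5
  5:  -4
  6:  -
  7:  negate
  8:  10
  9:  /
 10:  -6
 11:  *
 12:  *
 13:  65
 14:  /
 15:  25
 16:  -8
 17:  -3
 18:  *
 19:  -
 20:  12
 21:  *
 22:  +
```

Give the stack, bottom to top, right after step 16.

-9     -> -9
-6     -> -9 -6
mod    -> -3
5      -> -3 5
-4     -> -3 5 -4
-      -> -3 9
negate -> -3 -9
10     -> -3 -9 10
/      -> -3 0
-6     -> -3 0 -6
*      -> -3 0
*      -> 0
65     -> 0 65
/      -> 0
25     -> 0 25
-8     -> 0 25 -8

[0, 25, -8]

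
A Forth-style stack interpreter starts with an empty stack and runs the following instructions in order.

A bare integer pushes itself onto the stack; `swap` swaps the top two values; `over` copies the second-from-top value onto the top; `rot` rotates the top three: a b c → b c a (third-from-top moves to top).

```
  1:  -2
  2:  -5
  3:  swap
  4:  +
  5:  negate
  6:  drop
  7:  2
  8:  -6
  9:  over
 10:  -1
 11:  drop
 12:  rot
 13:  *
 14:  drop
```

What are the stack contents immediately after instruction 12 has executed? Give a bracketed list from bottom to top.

[-6, 2, 2]

-2      -2
-5      -2 -5
swap    -5 -2
+       -7
negate  7
drop    (empty)
2       2
-6      2 -6
over    2 -6 2
-1      2 -6 2 -1
drop    2 -6 2
rot     -6 2 2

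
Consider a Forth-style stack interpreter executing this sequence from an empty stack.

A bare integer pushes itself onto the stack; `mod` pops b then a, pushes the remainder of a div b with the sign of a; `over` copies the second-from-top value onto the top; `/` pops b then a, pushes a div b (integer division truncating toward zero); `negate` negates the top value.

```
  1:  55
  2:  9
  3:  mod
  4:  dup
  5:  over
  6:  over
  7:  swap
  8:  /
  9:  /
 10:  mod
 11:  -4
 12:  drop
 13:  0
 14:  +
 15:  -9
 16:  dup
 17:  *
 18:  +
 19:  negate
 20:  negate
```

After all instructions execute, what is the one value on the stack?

81

55     → [55]
9      → [55, 9]
mod    → [1]
dup    → [1, 1]
over   → [1, 1, 1]
over   → [1, 1, 1, 1]
swap   → [1, 1, 1, 1]
/      → [1, 1, 1]
/      → [1, 1]
mod    → [0]
-4     → [0, -4]
drop   → [0]
0      → [0, 0]
+      → [0]
-9     → [0, -9]
dup    → [0, -9, -9]
*      → [0, 81]
+      → [81]
negate → [-81]
negate → [81]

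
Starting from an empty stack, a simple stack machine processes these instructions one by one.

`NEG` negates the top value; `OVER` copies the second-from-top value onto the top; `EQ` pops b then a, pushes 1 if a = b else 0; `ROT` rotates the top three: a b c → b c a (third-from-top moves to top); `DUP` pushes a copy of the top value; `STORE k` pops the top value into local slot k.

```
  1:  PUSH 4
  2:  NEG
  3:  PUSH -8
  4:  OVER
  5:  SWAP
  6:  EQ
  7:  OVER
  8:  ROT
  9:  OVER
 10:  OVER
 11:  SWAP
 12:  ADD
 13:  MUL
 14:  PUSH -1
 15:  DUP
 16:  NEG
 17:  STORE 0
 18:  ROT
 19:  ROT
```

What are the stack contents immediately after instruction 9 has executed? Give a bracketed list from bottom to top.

PUSH 4  -> [4]
NEG     -> [-4]
PUSH -8 -> [-4, -8]
OVER    -> [-4, -8, -4]
SWAP    -> [-4, -4, -8]
EQ      -> [-4, 0]
OVER    -> [-4, 0, -4]
ROT     -> [0, -4, -4]
OVER    -> [0, -4, -4, -4]

[0, -4, -4, -4]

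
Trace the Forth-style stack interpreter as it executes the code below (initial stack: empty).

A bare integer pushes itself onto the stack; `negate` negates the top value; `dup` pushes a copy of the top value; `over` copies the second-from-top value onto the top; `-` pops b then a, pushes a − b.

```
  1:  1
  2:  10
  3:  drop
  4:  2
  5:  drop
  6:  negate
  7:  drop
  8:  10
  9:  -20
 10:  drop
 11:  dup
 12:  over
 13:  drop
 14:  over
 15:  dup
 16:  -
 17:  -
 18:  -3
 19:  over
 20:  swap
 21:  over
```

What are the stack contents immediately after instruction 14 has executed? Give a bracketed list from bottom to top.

[10, 10, 10]

1      -> 1
10     -> 1 10
drop   -> 1
2      -> 1 2
drop   -> 1
negate -> -1
drop   -> (empty)
10     -> 10
-20    -> 10 -20
drop   -> 10
dup    -> 10 10
over   -> 10 10 10
drop   -> 10 10
over   -> 10 10 10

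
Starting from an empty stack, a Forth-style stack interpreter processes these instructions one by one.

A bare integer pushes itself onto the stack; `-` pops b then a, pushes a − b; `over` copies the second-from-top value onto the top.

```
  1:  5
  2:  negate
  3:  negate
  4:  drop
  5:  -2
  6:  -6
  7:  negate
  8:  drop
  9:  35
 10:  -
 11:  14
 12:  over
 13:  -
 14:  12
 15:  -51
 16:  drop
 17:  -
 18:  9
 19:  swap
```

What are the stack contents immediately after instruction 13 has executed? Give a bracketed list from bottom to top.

5       5
negate  -5
negate  5
drop    (empty)
-2      -2
-6      -2 -6
negate  -2 6
drop    -2
35      -2 35
-       -37
14      -37 14
over    -37 14 -37
-       -37 51

[-37, 51]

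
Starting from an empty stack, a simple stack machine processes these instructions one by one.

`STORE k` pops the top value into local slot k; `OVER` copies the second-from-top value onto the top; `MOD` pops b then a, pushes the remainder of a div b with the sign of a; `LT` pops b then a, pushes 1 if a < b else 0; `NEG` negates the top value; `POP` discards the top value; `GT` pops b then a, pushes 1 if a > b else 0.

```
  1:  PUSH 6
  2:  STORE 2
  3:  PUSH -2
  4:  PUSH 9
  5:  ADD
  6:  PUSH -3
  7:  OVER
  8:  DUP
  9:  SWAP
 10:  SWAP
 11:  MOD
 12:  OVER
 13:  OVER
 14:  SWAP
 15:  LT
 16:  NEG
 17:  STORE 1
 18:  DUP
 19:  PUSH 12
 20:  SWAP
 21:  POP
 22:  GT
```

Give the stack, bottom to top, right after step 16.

[7, -3, 0, 0]

PUSH 6  → 6
STORE 2 → (empty)
PUSH -2 → -2
PUSH 9  → -2 9
ADD     → 7
PUSH -3 → 7 -3
OVER    → 7 -3 7
DUP     → 7 -3 7 7
SWAP    → 7 -3 7 7
SWAP    → 7 -3 7 7
MOD     → 7 -3 0
OVER    → 7 -3 0 -3
OVER    → 7 -3 0 -3 0
SWAP    → 7 -3 0 0 -3
LT      → 7 -3 0 0
NEG     → 7 -3 0 0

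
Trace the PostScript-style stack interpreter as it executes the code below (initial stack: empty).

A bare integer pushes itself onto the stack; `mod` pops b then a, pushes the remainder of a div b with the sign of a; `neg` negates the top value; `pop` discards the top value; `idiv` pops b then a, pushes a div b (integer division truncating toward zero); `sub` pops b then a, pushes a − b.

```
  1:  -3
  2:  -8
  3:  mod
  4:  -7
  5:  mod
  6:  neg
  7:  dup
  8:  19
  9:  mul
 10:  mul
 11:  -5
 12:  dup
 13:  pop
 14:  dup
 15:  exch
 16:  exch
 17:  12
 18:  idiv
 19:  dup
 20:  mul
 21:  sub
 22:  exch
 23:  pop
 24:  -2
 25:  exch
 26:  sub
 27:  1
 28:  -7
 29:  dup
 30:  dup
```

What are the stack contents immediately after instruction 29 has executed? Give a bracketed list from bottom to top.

-3   → -3
-8   → -3 -8
mod  → -3
-7   → -3 -7
mod  → -3
neg  → 3
dup  → 3 3
19   → 3 3 19
mul  → 3 57
mul  → 171
-5   → 171 -5
dup  → 171 -5 -5
pop  → 171 -5
dup  → 171 -5 -5
exch → 171 -5 -5
exch → 171 -5 -5
12   → 171 -5 -5 12
idiv → 171 -5 0
dup  → 171 -5 0 0
mul  → 171 -5 0
sub  → 171 -5
exch → -5 171
pop  → -5
-2   → -5 -2
exch → -2 -5
sub  → 3
1    → 3 1
-7   → 3 1 -7
dup  → 3 1 -7 -7

[3, 1, -7, -7]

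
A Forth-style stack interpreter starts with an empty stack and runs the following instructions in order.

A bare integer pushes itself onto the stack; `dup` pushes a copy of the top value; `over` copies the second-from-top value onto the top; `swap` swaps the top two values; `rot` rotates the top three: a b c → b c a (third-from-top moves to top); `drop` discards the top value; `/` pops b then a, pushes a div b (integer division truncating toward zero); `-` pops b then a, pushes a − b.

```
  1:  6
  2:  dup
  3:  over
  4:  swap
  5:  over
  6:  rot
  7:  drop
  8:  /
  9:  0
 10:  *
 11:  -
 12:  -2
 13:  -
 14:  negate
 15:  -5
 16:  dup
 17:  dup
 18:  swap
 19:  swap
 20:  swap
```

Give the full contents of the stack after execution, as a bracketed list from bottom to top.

[-8, -5, -5, -5]

6       [6]
dup     [6, 6]
over    [6, 6, 6]
swap    [6, 6, 6]
over    [6, 6, 6, 6]
rot     [6, 6, 6, 6]
drop    [6, 6, 6]
/       [6, 1]
0       [6, 1, 0]
*       [6, 0]
-       [6]
-2      [6, -2]
-       [8]
negate  [-8]
-5      [-8, -5]
dup     [-8, -5, -5]
dup     [-8, -5, -5, -5]
swap    [-8, -5, -5, -5]
swap    [-8, -5, -5, -5]
swap    [-8, -5, -5, -5]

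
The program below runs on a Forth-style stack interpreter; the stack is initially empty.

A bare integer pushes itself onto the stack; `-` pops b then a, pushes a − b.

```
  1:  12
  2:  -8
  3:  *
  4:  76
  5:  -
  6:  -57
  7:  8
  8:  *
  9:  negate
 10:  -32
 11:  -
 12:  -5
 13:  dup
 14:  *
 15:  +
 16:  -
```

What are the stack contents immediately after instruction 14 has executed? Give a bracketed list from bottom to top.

[-172, 488, 25]

12      12
-8      12 -8
*       -96
76      -96 76
-       -172
-57     -172 -57
8       -172 -57 8
*       -172 -456
negate  -172 456
-32     -172 456 -32
-       -172 488
-5      -172 488 -5
dup     -172 488 -5 -5
*       -172 488 25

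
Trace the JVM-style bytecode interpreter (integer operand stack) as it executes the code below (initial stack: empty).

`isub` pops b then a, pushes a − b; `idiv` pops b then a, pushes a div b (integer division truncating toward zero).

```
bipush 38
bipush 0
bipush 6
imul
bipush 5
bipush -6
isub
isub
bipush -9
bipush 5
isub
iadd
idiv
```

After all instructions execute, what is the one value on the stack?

-1

bipush 38 → [38]
bipush 0  → [38, 0]
bipush 6  → [38, 0, 6]
imul      → [38, 0]
bipush 5  → [38, 0, 5]
bipush -6 → [38, 0, 5, -6]
isub      → [38, 0, 11]
isub      → [38, -11]
bipush -9 → [38, -11, -9]
bipush 5  → [38, -11, -9, 5]
isub      → [38, -11, -14]
iadd      → [38, -25]
idiv      → [-1]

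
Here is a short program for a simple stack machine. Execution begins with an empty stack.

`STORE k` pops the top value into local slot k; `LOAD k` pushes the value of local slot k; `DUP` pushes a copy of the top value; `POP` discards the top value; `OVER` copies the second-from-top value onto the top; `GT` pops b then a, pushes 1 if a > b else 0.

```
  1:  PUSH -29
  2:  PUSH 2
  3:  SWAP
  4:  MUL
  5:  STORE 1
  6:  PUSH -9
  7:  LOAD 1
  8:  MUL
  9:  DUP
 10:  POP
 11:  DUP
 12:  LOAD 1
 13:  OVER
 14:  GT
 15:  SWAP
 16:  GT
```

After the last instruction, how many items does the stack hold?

PUSH -29  [-29]
PUSH 2    [-29, 2]
SWAP      [2, -29]
MUL       [-58]
STORE 1   []
PUSH -9   [-9]
LOAD 1    [-9, -58]
MUL       [522]
DUP       [522, 522]
POP       [522]
DUP       [522, 522]
LOAD 1    [522, 522, -58]
OVER      [522, 522, -58, 522]
GT        [522, 522, 0]
SWAP      [522, 0, 522]
GT        [522, 0]

2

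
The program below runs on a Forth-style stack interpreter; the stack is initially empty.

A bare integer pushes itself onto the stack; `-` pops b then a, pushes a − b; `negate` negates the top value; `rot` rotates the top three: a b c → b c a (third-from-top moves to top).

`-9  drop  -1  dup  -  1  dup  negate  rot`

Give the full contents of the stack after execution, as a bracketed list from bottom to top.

-9     → [-9]
drop   → []
-1     → [-1]
dup    → [-1, -1]
-      → [0]
1      → [0, 1]
dup    → [0, 1, 1]
negate → [0, 1, -1]
rot    → [1, -1, 0]

[1, -1, 0]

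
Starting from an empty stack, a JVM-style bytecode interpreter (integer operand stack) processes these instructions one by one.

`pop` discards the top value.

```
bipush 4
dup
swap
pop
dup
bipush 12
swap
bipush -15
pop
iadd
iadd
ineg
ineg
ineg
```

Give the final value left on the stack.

bipush 4   -> [4]
dup        -> [4, 4]
swap       -> [4, 4]
pop        -> [4]
dup        -> [4, 4]
bipush 12  -> [4, 4, 12]
swap       -> [4, 12, 4]
bipush -15 -> [4, 12, 4, -15]
pop        -> [4, 12, 4]
iadd       -> [4, 16]
iadd       -> [20]
ineg       -> [-20]
ineg       -> [20]
ineg       -> [-20]

-20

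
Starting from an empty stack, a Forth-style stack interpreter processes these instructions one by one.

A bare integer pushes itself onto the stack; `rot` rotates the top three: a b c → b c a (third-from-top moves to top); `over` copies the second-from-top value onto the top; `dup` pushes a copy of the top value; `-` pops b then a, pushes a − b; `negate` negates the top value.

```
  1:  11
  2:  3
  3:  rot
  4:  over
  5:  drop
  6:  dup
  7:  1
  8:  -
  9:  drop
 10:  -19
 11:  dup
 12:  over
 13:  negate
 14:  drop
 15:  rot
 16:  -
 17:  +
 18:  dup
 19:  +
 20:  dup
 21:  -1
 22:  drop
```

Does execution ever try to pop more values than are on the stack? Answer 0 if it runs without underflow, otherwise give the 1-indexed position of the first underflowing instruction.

3

11 -> [11]
3  -> [11, 3]
rot  — needs 3 operands, stack has 2 → underflow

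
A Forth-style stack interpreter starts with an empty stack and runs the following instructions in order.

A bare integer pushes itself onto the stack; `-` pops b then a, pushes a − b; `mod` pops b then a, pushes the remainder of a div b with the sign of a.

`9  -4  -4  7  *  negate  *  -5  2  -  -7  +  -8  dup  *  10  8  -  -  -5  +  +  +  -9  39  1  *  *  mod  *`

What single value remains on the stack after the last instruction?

9      → 9
-4     → 9 -4
-4     → 9 -4 -4
7      → 9 -4 -4 7
*      → 9 -4 -28
negate → 9 -4 28
*      → 9 -112
-5     → 9 -112 -5
2      → 9 -112 -5 2
-      → 9 -112 -7
-7     → 9 -112 -7 -7
+      → 9 -112 -14
-8     → 9 -112 -14 -8
dup    → 9 -112 -14 -8 -8
*      → 9 -112 -14 64
10     → 9 -112 -14 64 10
8      → 9 -112 -14 64 10 8
-      → 9 -112 -14 64 2
-      → 9 -112 -14 62
-5     → 9 -112 -14 62 -5
+      → 9 -112 -14 57
+      → 9 -112 43
+      → 9 -69
-9     → 9 -69 -9
39     → 9 -69 -9 39
1      → 9 -69 -9 39 1
*      → 9 -69 -9 39
*      → 9 -69 -351
mod    → 9 -69
*      → -621

-621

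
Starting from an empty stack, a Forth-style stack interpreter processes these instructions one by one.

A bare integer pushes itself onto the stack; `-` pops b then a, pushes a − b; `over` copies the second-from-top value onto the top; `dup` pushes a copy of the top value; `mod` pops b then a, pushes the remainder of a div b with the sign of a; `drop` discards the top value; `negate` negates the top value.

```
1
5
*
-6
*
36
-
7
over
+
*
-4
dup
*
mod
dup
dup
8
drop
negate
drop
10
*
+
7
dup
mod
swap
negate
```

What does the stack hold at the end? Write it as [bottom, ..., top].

1      → 1
5      → 1 5
*      → 5
-6     → 5 -6
*      → -30
36     → -30 36
-      → -66
7      → -66 7
over   → -66 7 -66
+      → -66 -59
*      → 3894
-4     → 3894 -4
dup    → 3894 -4 -4
*      → 3894 16
mod    → 6
dup    → 6 6
dup    → 6 6 6
8      → 6 6 6 8
drop   → 6 6 6
negate → 6 6 -6
drop   → 6 6
10     → 6 6 10
*      → 6 60
+      → 66
7      → 66 7
dup    → 66 7 7
mod    → 66 0
swap   → 0 66
negate → 0 -66

[0, -66]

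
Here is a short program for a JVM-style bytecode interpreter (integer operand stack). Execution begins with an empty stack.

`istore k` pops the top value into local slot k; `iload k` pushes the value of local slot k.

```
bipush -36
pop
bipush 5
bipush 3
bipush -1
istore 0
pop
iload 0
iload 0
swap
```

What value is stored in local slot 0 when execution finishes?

bipush -36  -36
pop         (empty)
bipush 5    5
bipush 3    5 3
bipush -1   5 3 -1
istore 0    5 3
pop         5
iload 0     5 -1
iload 0     5 -1 -1
swap        5 -1 -1

-1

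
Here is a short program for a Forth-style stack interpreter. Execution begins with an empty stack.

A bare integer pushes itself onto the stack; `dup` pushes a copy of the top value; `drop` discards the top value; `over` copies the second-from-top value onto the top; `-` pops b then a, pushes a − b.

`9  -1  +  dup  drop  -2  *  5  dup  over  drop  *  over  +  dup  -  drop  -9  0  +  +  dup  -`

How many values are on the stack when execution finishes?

9     9
-1    9 -1
+     8
dup   8 8
drop  8
-2    8 -2
*     -16
5     -16 5
dup   -16 5 5
over  -16 5 5 5
drop  -16 5 5
*     -16 25
over  -16 25 -16
+     -16 9
dup   -16 9 9
-     -16 0
drop  -16
-9    -16 -9
0     -16 -9 0
+     -16 -9
+     -25
dup   -25 -25
-     0

1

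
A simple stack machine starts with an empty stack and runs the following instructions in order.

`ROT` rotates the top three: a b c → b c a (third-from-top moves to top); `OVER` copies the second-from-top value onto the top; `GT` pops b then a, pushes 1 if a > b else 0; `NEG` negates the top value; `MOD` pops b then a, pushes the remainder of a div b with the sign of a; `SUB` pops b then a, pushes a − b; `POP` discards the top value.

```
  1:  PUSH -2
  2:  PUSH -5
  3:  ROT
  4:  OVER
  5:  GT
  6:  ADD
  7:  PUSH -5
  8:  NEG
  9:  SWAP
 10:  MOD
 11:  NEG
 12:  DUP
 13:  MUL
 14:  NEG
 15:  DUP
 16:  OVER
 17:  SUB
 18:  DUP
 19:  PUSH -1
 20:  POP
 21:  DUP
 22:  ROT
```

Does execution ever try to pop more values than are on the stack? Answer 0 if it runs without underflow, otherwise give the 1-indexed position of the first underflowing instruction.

PUSH -2 → -2
PUSH -5 → -2 -5
ROT  — needs 3 operands, stack has 2 → underflow

3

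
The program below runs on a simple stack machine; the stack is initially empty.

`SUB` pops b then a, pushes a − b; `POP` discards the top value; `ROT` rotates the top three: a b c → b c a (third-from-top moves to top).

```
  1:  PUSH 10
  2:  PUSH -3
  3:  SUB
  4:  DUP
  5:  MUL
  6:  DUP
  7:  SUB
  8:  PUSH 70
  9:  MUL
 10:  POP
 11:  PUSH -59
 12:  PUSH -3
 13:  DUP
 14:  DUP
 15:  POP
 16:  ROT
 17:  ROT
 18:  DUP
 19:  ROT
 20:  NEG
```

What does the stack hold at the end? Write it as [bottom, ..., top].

[-3, -3, -3, 59]

PUSH 10  -> [10]
PUSH -3  -> [10, -3]
SUB      -> [13]
DUP      -> [13, 13]
MUL      -> [169]
DUP      -> [169, 169]
SUB      -> [0]
PUSH 70  -> [0, 70]
MUL      -> [0]
POP      -> []
PUSH -59 -> [-59]
PUSH -3  -> [-59, -3]
DUP      -> [-59, -3, -3]
DUP      -> [-59, -3, -3, -3]
POP      -> [-59, -3, -3]
ROT      -> [-3, -3, -59]
ROT      -> [-3, -59, -3]
DUP      -> [-3, -59, -3, -3]
ROT      -> [-3, -3, -3, -59]
NEG      -> [-3, -3, -3, 59]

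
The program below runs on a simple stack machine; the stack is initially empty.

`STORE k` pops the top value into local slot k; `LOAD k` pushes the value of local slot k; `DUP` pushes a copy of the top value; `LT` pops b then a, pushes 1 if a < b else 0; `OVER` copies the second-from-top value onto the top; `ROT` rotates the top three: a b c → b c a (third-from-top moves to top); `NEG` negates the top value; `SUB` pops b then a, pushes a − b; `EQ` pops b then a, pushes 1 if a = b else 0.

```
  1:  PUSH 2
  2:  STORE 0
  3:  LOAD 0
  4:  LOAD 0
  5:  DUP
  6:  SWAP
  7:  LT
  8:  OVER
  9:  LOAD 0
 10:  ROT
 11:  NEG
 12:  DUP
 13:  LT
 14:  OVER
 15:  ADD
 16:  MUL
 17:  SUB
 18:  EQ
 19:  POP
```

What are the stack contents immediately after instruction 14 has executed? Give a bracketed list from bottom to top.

PUSH 2   [2]
STORE 0  []
LOAD 0   [2]
LOAD 0   [2, 2]
DUP      [2, 2, 2]
SWAP     [2, 2, 2]
LT       [2, 0]
OVER     [2, 0, 2]
LOAD 0   [2, 0, 2, 2]
ROT      [2, 2, 2, 0]
NEG      [2, 2, 2, 0]
DUP      [2, 2, 2, 0, 0]
LT       [2, 2, 2, 0]
OVER     [2, 2, 2, 0, 2]

[2, 2, 2, 0, 2]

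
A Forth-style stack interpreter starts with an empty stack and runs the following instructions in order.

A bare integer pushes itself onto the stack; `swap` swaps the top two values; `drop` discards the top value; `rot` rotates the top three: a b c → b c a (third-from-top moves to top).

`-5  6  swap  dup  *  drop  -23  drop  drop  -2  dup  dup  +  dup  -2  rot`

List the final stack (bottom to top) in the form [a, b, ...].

[-2, -4, -2, -4]

-5   -> -5
6    -> -5 6
swap -> 6 -5
dup  -> 6 -5 -5
*    -> 6 25
drop -> 6
-23  -> 6 -23
drop -> 6
drop -> (empty)
-2   -> -2
dup  -> -2 -2
dup  -> -2 -2 -2
+    -> -2 -4
dup  -> -2 -4 -4
-2   -> -2 -4 -4 -2
rot  -> -2 -4 -2 -4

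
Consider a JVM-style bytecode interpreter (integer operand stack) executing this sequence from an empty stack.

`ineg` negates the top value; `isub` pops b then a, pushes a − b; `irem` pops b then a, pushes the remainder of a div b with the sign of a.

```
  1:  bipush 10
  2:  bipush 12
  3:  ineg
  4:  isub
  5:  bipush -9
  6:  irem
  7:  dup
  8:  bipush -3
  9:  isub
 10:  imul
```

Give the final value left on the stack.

28

bipush 10  10
bipush 12  10 12
ineg       10 -12
isub       22
bipush -9  22 -9
irem       4
dup        4 4
bipush -3  4 4 -3
isub       4 7
imul       28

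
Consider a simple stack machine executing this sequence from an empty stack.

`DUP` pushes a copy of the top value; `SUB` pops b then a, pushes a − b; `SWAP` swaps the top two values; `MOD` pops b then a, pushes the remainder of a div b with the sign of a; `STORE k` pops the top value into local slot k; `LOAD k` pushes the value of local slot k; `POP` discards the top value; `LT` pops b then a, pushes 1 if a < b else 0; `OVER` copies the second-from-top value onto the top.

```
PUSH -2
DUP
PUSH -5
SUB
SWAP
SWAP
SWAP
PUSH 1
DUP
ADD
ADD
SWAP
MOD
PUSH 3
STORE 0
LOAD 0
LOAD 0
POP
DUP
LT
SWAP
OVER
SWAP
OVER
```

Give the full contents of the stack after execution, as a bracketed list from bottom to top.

PUSH -2  [-2]
DUP      [-2, -2]
PUSH -5  [-2, -2, -5]
SUB      [-2, 3]
SWAP     [3, -2]
SWAP     [-2, 3]
SWAP     [3, -2]
PUSH 1   [3, -2, 1]
DUP      [3, -2, 1, 1]
ADD      [3, -2, 2]
ADD      [3, 0]
SWAP     [0, 3]
MOD      [0]
PUSH 3   [0, 3]
STORE 0  [0]
LOAD 0   [0, 3]
LOAD 0   [0, 3, 3]
POP      [0, 3]
DUP      [0, 3, 3]
LT       [0, 0]
SWAP     [0, 0]
OVER     [0, 0, 0]
SWAP     [0, 0, 0]
OVER     [0, 0, 0, 0]

[0, 0, 0, 0]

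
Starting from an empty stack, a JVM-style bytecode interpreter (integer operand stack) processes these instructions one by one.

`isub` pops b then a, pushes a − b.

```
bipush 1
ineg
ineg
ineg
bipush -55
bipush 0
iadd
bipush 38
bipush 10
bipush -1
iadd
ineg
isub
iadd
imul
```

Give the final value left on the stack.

bipush 1   → [1]
ineg       → [-1]
ineg       → [1]
ineg       → [-1]
bipush -55 → [-1, -55]
bipush 0   → [-1, -55, 0]
iadd       → [-1, -55]
bipush 38  → [-1, -55, 38]
bipush 10  → [-1, -55, 38, 10]
bipush -1  → [-1, -55, 38, 10, -1]
iadd       → [-1, -55, 38, 9]
ineg       → [-1, -55, 38, -9]
isub       → [-1, -55, 47]
iadd       → [-1, -8]
imul       → [8]

8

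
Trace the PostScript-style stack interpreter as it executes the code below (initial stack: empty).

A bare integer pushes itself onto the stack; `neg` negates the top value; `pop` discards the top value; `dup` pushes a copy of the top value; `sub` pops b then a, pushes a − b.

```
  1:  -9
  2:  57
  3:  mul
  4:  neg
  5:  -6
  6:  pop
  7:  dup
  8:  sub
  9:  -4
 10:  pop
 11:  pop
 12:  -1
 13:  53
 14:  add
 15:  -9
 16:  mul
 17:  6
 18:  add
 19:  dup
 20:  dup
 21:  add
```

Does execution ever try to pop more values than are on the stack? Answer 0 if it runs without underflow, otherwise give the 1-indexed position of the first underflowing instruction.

0

-9   -9
57   -9 57
mul  -513
neg  513
-6   513 -6
pop  513
dup  513 513
sub  0
-4   0 -4
pop  0
pop  (empty)
-1   -1
53   -1 53
add  52
-9   52 -9
mul  -468
6    -468 6
add  -462
dup  -462 -462
dup  -462 -462 -462
add  -462 -924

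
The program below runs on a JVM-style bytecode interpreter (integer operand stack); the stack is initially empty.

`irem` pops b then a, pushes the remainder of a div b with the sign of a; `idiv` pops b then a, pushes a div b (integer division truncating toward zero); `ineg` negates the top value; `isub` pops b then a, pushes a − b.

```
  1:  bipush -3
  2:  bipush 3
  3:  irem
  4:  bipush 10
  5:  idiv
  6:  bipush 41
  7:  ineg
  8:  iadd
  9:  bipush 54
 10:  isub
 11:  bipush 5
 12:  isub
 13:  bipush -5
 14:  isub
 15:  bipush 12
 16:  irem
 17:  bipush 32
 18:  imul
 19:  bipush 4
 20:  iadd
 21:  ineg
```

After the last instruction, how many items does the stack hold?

1

bipush -3 → -3
bipush 3  → -3 3
irem      → 0
bipush 10 → 0 10
idiv      → 0
bipush 41 → 0 41
ineg      → 0 -41
iadd      → -41
bipush 54 → -41 54
isub      → -95
bipush 5  → -95 5
isub      → -100
bipush -5 → -100 -5
isub      → -95
bipush 12 → -95 12
irem      → -11
bipush 32 → -11 32
imul      → -352
bipush 4  → -352 4
iadd      → -348
ineg      → 348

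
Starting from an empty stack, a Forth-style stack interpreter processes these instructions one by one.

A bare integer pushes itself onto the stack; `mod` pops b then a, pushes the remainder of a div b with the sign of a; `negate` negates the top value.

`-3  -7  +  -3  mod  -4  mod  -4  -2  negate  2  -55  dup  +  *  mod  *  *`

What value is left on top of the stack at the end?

-3     -> -3
-7     -> -3 -7
+      -> -10
-3     -> -10 -3
mod    -> -1
-4     -> -1 -4
mod    -> -1
-4     -> -1 -4
-2     -> -1 -4 -2
negate -> -1 -4 2
2      -> -1 -4 2 2
-55    -> -1 -4 2 2 -55
dup    -> -1 -4 2 2 -55 -55
+      -> -1 -4 2 2 -110
*      -> -1 -4 2 -220
mod    -> -1 -4 2
*      -> -1 -8
*      -> 8

8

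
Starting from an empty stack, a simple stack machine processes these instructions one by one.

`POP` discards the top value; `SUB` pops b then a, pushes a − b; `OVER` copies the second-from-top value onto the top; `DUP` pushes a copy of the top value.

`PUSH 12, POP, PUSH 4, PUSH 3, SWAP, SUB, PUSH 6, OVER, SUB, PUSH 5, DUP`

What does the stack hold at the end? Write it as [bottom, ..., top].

[-1, 7, 5, 5]

PUSH 12 -> [12]
POP     -> []
PUSH 4  -> [4]
PUSH 3  -> [4, 3]
SWAP    -> [3, 4]
SUB     -> [-1]
PUSH 6  -> [-1, 6]
OVER    -> [-1, 6, -1]
SUB     -> [-1, 7]
PUSH 5  -> [-1, 7, 5]
DUP     -> [-1, 7, 5, 5]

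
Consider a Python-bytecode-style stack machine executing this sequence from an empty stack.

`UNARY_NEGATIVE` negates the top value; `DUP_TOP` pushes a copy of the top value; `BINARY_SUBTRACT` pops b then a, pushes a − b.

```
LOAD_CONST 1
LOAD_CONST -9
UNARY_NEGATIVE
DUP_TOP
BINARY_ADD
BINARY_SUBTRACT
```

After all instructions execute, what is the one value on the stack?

-17

LOAD_CONST 1     1
LOAD_CONST -9    1 -9
UNARY_NEGATIVE   1 9
DUP_TOP          1 9 9
BINARY_ADD       1 18
BINARY_SUBTRACT  -17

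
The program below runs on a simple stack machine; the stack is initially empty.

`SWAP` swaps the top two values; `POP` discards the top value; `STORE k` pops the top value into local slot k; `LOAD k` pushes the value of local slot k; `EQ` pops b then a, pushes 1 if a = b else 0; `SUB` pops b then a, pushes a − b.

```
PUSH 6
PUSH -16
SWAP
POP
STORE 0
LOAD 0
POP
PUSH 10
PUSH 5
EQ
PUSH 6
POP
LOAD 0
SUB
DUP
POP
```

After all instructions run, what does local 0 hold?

PUSH 6   -> 6
PUSH -16 -> 6 -16
SWAP     -> -16 6
POP      -> -16
STORE 0  -> (empty)
LOAD 0   -> -16
POP      -> (empty)
PUSH 10  -> 10
PUSH 5   -> 10 5
EQ       -> 0
PUSH 6   -> 0 6
POP      -> 0
LOAD 0   -> 0 -16
SUB      -> 16
DUP      -> 16 16
POP      -> 16

-16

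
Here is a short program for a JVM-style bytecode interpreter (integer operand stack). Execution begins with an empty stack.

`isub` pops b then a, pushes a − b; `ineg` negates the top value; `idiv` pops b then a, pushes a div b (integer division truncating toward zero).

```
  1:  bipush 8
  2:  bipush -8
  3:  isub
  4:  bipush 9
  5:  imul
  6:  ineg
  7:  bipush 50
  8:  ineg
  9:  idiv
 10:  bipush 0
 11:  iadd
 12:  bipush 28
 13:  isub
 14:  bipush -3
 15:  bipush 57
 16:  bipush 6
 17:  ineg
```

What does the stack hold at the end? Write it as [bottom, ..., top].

[-26, -3, 57, -6]

bipush 8   8
bipush -8  8 -8
isub       16
bipush 9   16 9
imul       144
ineg       -144
bipush 50  -144 50
ineg       -144 -50
idiv       2
bipush 0   2 0
iadd       2
bipush 28  2 28
isub       -26
bipush -3  -26 -3
bipush 57  -26 -3 57
bipush 6   -26 -3 57 6
ineg       -26 -3 57 -6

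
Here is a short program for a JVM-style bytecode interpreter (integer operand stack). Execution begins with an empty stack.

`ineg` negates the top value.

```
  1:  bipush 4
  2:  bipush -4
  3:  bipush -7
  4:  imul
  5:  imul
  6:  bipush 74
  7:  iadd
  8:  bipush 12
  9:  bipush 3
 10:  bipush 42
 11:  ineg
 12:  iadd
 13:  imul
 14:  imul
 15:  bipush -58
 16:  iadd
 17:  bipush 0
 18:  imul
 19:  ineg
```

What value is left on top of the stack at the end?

0

bipush 4   -> [4]
bipush -4  -> [4, -4]
bipush -7  -> [4, -4, -7]
imul       -> [4, 28]
imul       -> [112]
bipush 74  -> [112, 74]
iadd       -> [186]
bipush 12  -> [186, 12]
bipush 3   -> [186, 12, 3]
bipush 42  -> [186, 12, 3, 42]
ineg       -> [186, 12, 3, -42]
iadd       -> [186, 12, -39]
imul       -> [186, -468]
imul       -> [-87048]
bipush -58 -> [-87048, -58]
iadd       -> [-87106]
bipush 0   -> [-87106, 0]
imul       -> [0]
ineg       -> [0]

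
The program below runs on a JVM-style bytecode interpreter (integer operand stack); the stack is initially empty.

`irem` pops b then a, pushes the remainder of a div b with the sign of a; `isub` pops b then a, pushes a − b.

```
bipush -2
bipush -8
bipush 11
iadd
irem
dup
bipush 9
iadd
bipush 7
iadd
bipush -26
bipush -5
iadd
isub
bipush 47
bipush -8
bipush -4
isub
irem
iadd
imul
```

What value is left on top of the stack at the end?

bipush -2  : [-2]
bipush -8  : [-2, -8]
bipush 11  : [-2, -8, 11]
iadd       : [-2, 3]
irem       : [-2]
dup        : [-2, -2]
bipush 9   : [-2, -2, 9]
iadd       : [-2, 7]
bipush 7   : [-2, 7, 7]
iadd       : [-2, 14]
bipush -26 : [-2, 14, -26]
bipush -5  : [-2, 14, -26, -5]
iadd       : [-2, 14, -31]
isub       : [-2, 45]
bipush 47  : [-2, 45, 47]
bipush -8  : [-2, 45, 47, -8]
bipush -4  : [-2, 45, 47, -8, -4]
isub       : [-2, 45, 47, -4]
irem       : [-2, 45, 3]
iadd       : [-2, 48]
imul       : [-96]

-96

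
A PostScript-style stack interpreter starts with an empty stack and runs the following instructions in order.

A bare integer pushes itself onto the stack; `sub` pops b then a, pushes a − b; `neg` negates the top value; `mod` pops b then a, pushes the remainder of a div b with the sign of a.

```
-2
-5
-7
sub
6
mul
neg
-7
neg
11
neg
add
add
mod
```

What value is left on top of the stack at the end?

-2

-2  → -2
-5  → -2 -5
-7  → -2 -5 -7
sub → -2 2
6   → -2 2 6
mul → -2 12
neg → -2 -12
-7  → -2 -12 -7
neg → -2 -12 7
11  → -2 -12 7 11
neg → -2 -12 7 -11
add → -2 -12 -4
add → -2 -16
mod → -2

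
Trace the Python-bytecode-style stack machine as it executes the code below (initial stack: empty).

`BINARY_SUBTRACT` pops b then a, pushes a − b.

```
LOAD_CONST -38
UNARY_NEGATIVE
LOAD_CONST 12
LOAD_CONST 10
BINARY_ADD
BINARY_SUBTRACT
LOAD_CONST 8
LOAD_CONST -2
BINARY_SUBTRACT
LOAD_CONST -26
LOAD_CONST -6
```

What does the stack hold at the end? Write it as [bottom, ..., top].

LOAD_CONST -38  → -38
UNARY_NEGATIVE  → 38
LOAD_CONST 12   → 38 12
LOAD_CONST 10   → 38 12 10
BINARY_ADD      → 38 22
BINARY_SUBTRACT → 16
LOAD_CONST 8    → 16 8
LOAD_CONST -2   → 16 8 -2
BINARY_SUBTRACT → 16 10
LOAD_CONST -26  → 16 10 -26
LOAD_CONST -6   → 16 10 -26 -6

[16, 10, -26, -6]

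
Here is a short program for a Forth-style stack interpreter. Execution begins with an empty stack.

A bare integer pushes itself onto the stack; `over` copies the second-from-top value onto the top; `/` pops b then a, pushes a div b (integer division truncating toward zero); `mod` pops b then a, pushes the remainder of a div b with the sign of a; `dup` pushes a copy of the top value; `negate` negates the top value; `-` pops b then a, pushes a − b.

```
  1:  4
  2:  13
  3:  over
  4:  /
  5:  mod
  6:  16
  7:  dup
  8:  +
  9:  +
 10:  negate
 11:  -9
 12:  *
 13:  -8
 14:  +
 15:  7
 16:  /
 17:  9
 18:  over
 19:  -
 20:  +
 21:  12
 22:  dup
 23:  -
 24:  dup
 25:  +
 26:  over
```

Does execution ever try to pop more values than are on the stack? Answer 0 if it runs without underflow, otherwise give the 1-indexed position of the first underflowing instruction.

0

4       [4]
13      [4, 13]
over    [4, 13, 4]
/       [4, 3]
mod     [1]
16      [1, 16]
dup     [1, 16, 16]
+       [1, 32]
+       [33]
negate  [-33]
-9      [-33, -9]
*       [297]
-8      [297, -8]
+       [289]
7       [289, 7]
/       [41]
9       [41, 9]
over    [41, 9, 41]
-       [41, -32]
+       [9]
12      [9, 12]
dup     [9, 12, 12]
-       [9, 0]
dup     [9, 0, 0]
+       [9, 0]
over    [9, 0, 9]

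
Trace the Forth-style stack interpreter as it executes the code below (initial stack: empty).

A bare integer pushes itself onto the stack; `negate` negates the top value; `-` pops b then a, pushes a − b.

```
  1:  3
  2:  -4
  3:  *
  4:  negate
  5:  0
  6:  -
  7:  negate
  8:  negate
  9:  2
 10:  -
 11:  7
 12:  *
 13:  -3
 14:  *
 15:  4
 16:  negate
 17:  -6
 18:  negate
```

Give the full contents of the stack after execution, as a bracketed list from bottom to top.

[-210, -4, 6]

3      → 3
-4     → 3 -4
*      → -12
negate → 12
0      → 12 0
-      → 12
negate → -12
negate → 12
2      → 12 2
-      → 10
7      → 10 7
*      → 70
-3     → 70 -3
*      → -210
4      → -210 4
negate → -210 -4
-6     → -210 -4 -6
negate → -210 -4 6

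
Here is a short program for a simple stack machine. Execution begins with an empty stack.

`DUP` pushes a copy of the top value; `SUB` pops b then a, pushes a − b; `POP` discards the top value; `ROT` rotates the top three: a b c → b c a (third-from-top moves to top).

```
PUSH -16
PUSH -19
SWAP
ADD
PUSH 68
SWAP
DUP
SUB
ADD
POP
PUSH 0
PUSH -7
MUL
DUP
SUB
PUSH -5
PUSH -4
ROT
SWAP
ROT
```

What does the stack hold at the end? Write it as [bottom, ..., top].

[0, -4, -5]

PUSH -16 -> [-16]
PUSH -19 -> [-16, -19]
SWAP     -> [-19, -16]
ADD      -> [-35]
PUSH 68  -> [-35, 68]
SWAP     -> [68, -35]
DUP      -> [68, -35, -35]
SUB      -> [68, 0]
ADD      -> [68]
POP      -> []
PUSH 0   -> [0]
PUSH -7  -> [0, -7]
MUL      -> [0]
DUP      -> [0, 0]
SUB      -> [0]
PUSH -5  -> [0, -5]
PUSH -4  -> [0, -5, -4]
ROT      -> [-5, -4, 0]
SWAP     -> [-5, 0, -4]
ROT      -> [0, -4, -5]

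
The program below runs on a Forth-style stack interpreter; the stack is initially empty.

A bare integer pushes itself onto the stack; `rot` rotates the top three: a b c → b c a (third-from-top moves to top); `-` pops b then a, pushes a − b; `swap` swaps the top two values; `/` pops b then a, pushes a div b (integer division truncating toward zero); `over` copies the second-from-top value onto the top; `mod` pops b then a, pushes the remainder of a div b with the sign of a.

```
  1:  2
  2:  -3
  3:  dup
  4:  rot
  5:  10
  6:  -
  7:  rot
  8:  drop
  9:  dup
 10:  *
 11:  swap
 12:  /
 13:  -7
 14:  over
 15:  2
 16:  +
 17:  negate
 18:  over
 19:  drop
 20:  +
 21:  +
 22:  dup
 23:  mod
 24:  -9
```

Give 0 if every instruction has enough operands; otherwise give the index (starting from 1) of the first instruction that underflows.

0

2       [2]
-3      [2, -3]
dup     [2, -3, -3]
rot     [-3, -3, 2]
10      [-3, -3, 2, 10]
-       [-3, -3, -8]
rot     [-3, -8, -3]
drop    [-3, -8]
dup     [-3, -8, -8]
*       [-3, 64]
swap    [64, -3]
/       [-21]
-7      [-21, -7]
over    [-21, -7, -21]
2       [-21, -7, -21, 2]
+       [-21, -7, -19]
negate  [-21, -7, 19]
over    [-21, -7, 19, -7]
drop    [-21, -7, 19]
+       [-21, 12]
+       [-9]
dup     [-9, -9]
mod     [0]
-9      [0, -9]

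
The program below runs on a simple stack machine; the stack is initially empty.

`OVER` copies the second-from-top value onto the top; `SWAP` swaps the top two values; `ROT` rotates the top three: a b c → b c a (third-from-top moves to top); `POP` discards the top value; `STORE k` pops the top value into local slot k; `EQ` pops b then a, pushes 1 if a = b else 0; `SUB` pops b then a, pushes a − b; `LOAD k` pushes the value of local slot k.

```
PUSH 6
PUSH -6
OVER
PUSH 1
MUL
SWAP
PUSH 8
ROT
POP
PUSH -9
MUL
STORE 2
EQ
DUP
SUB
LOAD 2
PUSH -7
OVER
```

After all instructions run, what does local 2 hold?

PUSH 6  : 6
PUSH -6 : 6 -6
OVER    : 6 -6 6
PUSH 1  : 6 -6 6 1
MUL     : 6 -6 6
SWAP    : 6 6 -6
PUSH 8  : 6 6 -6 8
ROT     : 6 -6 8 6
POP     : 6 -6 8
PUSH -9 : 6 -6 8 -9
MUL     : 6 -6 -72
STORE 2 : 6 -6
EQ      : 0
DUP     : 0 0
SUB     : 0
LOAD 2  : 0 -72
PUSH -7 : 0 -72 -7
OVER    : 0 -72 -7 -72

-72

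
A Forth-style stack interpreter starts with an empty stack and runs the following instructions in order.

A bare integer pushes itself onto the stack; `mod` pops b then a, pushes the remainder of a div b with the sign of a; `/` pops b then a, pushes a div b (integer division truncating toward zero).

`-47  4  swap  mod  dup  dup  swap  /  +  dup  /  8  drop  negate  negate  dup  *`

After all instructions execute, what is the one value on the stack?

1

-47     [-47]
4       [-47, 4]
swap    [4, -47]
mod     [4]
dup     [4, 4]
dup     [4, 4, 4]
swap    [4, 4, 4]
/       [4, 1]
+       [5]
dup     [5, 5]
/       [1]
8       [1, 8]
drop    [1]
negate  [-1]
negate  [1]
dup     [1, 1]
*       [1]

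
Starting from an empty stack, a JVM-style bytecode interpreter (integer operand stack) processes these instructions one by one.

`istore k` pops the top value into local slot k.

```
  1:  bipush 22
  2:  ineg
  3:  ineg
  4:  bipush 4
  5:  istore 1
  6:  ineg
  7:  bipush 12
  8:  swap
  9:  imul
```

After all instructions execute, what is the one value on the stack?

-264

bipush 22  [22]
ineg       [-22]
ineg       [22]
bipush 4   [22, 4]
istore 1   [22]
ineg       [-22]
bipush 12  [-22, 12]
swap       [12, -22]
imul       [-264]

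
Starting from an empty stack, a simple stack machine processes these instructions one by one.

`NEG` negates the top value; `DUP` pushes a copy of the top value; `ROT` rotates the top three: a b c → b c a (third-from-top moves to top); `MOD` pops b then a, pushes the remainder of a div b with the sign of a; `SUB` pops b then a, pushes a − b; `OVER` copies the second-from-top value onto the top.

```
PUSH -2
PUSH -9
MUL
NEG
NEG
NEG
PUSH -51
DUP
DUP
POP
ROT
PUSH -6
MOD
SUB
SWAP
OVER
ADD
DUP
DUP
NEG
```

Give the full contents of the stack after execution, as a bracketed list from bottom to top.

PUSH -2  -> [-2]
PUSH -9  -> [-2, -9]
MUL      -> [18]
NEG      -> [-18]
NEG      -> [18]
NEG      -> [-18]
PUSH -51 -> [-18, -51]
DUP      -> [-18, -51, -51]
DUP      -> [-18, -51, -51, -51]
POP      -> [-18, -51, -51]
ROT      -> [-51, -51, -18]
PUSH -6  -> [-51, -51, -18, -6]
MOD      -> [-51, -51, 0]
SUB      -> [-51, -51]
SWAP     -> [-51, -51]
OVER     -> [-51, -51, -51]
ADD      -> [-51, -102]
DUP      -> [-51, -102, -102]
DUP      -> [-51, -102, -102, -102]
NEG      -> [-51, -102, -102, 102]

[-51, -102, -102, 102]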